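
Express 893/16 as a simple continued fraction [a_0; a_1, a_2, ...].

Run the Euclidean algorithm on 893 and 16; the successive quotients are the partial quotients a_0, a_1, ... (each step inverts the fractional part left over by the previous one):
  893 = 55*16 + 13, so a_0 = 55.
  16 = 1*13 + 3, so a_1 = 1.
  13 = 4*3 + 1, so a_2 = 4.
  3 = 3*1 + 0, so a_3 = 3.
The remainder reaches 0 after 4 divisions, so the expansion has 4 partial quotients, read off in order.

[55; 1, 4, 3]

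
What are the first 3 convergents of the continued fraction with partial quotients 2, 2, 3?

Using the convergent recurrence p_i = a_i*p_{i-1} + p_{i-2}, q_i = a_i*q_{i-1} + q_{i-2} with p_{-2}=0, p_{-1}=1, q_{-2}=1, q_{-1}=0:
  i=0: a_0=2, p_0 = 2*1 + 0 = 2, q_0 = 2*0 + 1 = 1.
  i=1: a_1=2, p_1 = 2*2 + 1 = 5, q_1 = 2*1 + 0 = 2.
  i=2: a_2=3, p_2 = 3*5 + 2 = 17, q_2 = 3*2 + 1 = 7.

2/1, 5/2, 17/7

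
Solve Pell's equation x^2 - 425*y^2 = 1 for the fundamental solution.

(x, y) = (143649, 6968)

First expand sqrt(425) as a continued fraction. With x_i = (sqrt(425) + m_i)/d_i and (m_0, d_0) = (0, 1): a_0 = floor(sqrt(425)) = 20, since 20^2 = 400 <= 425 < 441 = 21^2.
Iterate m_{i+1} = d_i*a_i - m_i, d_{i+1} = (425 - m_{i+1}^2)/d_i, a_{i+1} = floor((a_0 + m_{i+1})/d_{i+1}):
  m_1 = 1*20 - 0 = 20, d_1 = (425 - 20^2)/1 = 25/1 = 25, a_1 = floor((20 + 20)/25) = 1.
  m_2 = 25*1 - 20 = 5, d_2 = (425 - 5^2)/25 = 400/25 = 16, a_2 = floor((20 + 5)/16) = 1.
  m_3 = 16*1 - 5 = 11, d_3 = (425 - 11^2)/16 = 304/16 = 19, a_3 = floor((20 + 11)/19) = 1.
  m_4 = 19*1 - 11 = 8, d_4 = (425 - 8^2)/19 = 361/19 = 19, a_4 = floor((20 + 8)/19) = 1.
  m_5 = 19*1 - 8 = 11, d_5 = (425 - 11^2)/19 = 304/19 = 16, a_5 = floor((20 + 11)/16) = 1.
  m_6 = 16*1 - 11 = 5, d_6 = (425 - 5^2)/16 = 400/16 = 25, a_6 = floor((20 + 5)/25) = 1.
  m_7 = 25*1 - 5 = 20, d_7 = (425 - 20^2)/25 = 25/25 = 1, a_7 = floor((20 + 20)/1) = 40.
  m_8 = 1*40 - 20 = 20, d_8 = (425 - 20^2)/1 = 25/1 = 25: (m_8, d_8) = (m_1, d_1) = (20, 25), so from here the quotients repeat a_1, ..., a_7; the period length is 7.
So sqrt(425) = [20; (1, 1, 1, 1, 1, 1, 40)] with period length k = 7.
k is odd, so (p_{k-1}, q_{k-1}) only solves x^2 - 425y^2 = -1 and the fundamental solution of x^2 - 425y^2 = 1 is (p_{2k-1}, q_{2k-1}) = (p_13, q_13); compute convergents through index 13, running through the period twice.
Convergents (p_i = a_i*p_{i-1} + p_{i-2}, q_i = a_i*q_{i-1} + q_{i-2} with p_{-2}=0, p_{-1}=1, q_{-2}=1, q_{-1}=0):
  i=0: a_0=20, p_0 = 20*1 + 0 = 20, q_0 = 20*0 + 1 = 1.
  i=1: a_1=1, p_1 = 1*20 + 1 = 21, q_1 = 1*1 + 0 = 1.
  i=2: a_2=1, p_2 = 1*21 + 20 = 41, q_2 = 1*1 + 1 = 2.
  i=3: a_3=1, p_3 = 1*41 + 21 = 62, q_3 = 1*2 + 1 = 3.
  i=4: a_4=1, p_4 = 1*62 + 41 = 103, q_4 = 1*3 + 2 = 5.
  i=5: a_5=1, p_5 = 1*103 + 62 = 165, q_5 = 1*5 + 3 = 8.
  i=6: a_6=1, p_6 = 1*165 + 103 = 268, q_6 = 1*8 + 5 = 13.
  i=7: a_7=40, p_7 = 40*268 + 165 = 10885, q_7 = 40*13 + 8 = 528.
  i=8: a_8=1, p_8 = 1*10885 + 268 = 11153, q_8 = 1*528 + 13 = 541.
  i=9: a_9=1, p_9 = 1*11153 + 10885 = 22038, q_9 = 1*541 + 528 = 1069.
  i=10: a_10=1, p_10 = 1*22038 + 11153 = 33191, q_10 = 1*1069 + 541 = 1610.
  i=11: a_11=1, p_11 = 1*33191 + 22038 = 55229, q_11 = 1*1610 + 1069 = 2679.
  i=12: a_12=1, p_12 = 1*55229 + 33191 = 88420, q_12 = 1*2679 + 1610 = 4289.
  i=13: a_13=1, p_13 = 1*88420 + 55229 = 143649, q_13 = 1*4289 + 2679 = 6968.
Indeed p_6^2 - 425*q_6^2 = 71824 - 71825 = -1, not +1.
Check: 143649^2 - 425*6968^2 = 20635035201 - 20635035200 = 1, so (x, y) = (143649, 6968) solves the equation, and by the theorem it is the least positive solution.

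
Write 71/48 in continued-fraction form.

Run the Euclidean algorithm on 71 and 48; the successive quotients are the partial quotients a_0, a_1, ... (each step inverts the fractional part left over by the previous one):
  71 = 1*48 + 23, so a_0 = 1.
  48 = 2*23 + 2, so a_1 = 2.
  23 = 11*2 + 1, so a_2 = 11.
  2 = 2*1 + 0, so a_3 = 2.
The remainder reaches 0 after 4 divisions, so the expansion has 4 partial quotients, read off in order.

[1; 2, 11, 2]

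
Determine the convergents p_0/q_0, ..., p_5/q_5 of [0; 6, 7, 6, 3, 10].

0/1, 1/6, 7/43, 43/264, 136/835, 1403/8614

Using the convergent recurrence p_i = a_i*p_{i-1} + p_{i-2}, q_i = a_i*q_{i-1} + q_{i-2} with p_{-2}=0, p_{-1}=1, q_{-2}=1, q_{-1}=0:
  i=0: a_0=0, p_0 = 0*1 + 0 = 0, q_0 = 0*0 + 1 = 1.
  i=1: a_1=6, p_1 = 6*0 + 1 = 1, q_1 = 6*1 + 0 = 6.
  i=2: a_2=7, p_2 = 7*1 + 0 = 7, q_2 = 7*6 + 1 = 43.
  i=3: a_3=6, p_3 = 6*7 + 1 = 43, q_3 = 6*43 + 6 = 264.
  i=4: a_4=3, p_4 = 3*43 + 7 = 136, q_4 = 3*264 + 43 = 835.
  i=5: a_5=10, p_5 = 10*136 + 43 = 1403, q_5 = 10*835 + 264 = 8614.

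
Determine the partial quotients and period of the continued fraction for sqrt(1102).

[33; (5, 10, 1, 6, 2, 6, 1, 10, 5, 66)]

Write x_i = (sqrt(1102) + m_i)/d_i with (m_0, d_0) = (0, 1). a_0 = floor(sqrt(1102)) = 33, since 33^2 = 1089 <= 1102 < 1156 = 34^2.
Iterate m_{i+1} = d_i*a_i - m_i, d_{i+1} = (1102 - m_{i+1}^2)/d_i, a_{i+1} = floor((a_0 + m_{i+1})/d_{i+1}):
  m_1 = 1*33 - 0 = 33, d_1 = (1102 - 33^2)/1 = 13/1 = 13, a_1 = floor((33 + 33)/13) = 5.
  m_2 = 13*5 - 33 = 32, d_2 = (1102 - 32^2)/13 = 78/13 = 6, a_2 = floor((33 + 32)/6) = 10.
  m_3 = 6*10 - 32 = 28, d_3 = (1102 - 28^2)/6 = 318/6 = 53, a_3 = floor((33 + 28)/53) = 1.
  m_4 = 53*1 - 28 = 25, d_4 = (1102 - 25^2)/53 = 477/53 = 9, a_4 = floor((33 + 25)/9) = 6.
  m_5 = 9*6 - 25 = 29, d_5 = (1102 - 29^2)/9 = 261/9 = 29, a_5 = floor((33 + 29)/29) = 2.
  m_6 = 29*2 - 29 = 29, d_6 = (1102 - 29^2)/29 = 261/29 = 9, a_6 = floor((33 + 29)/9) = 6.
  m_7 = 9*6 - 29 = 25, d_7 = (1102 - 25^2)/9 = 477/9 = 53, a_7 = floor((33 + 25)/53) = 1.
  m_8 = 53*1 - 25 = 28, d_8 = (1102 - 28^2)/53 = 318/53 = 6, a_8 = floor((33 + 28)/6) = 10.
  m_9 = 6*10 - 28 = 32, d_9 = (1102 - 32^2)/6 = 78/6 = 13, a_9 = floor((33 + 32)/13) = 5.
  m_10 = 13*5 - 32 = 33, d_10 = (1102 - 33^2)/13 = 13/13 = 1, a_10 = floor((33 + 33)/1) = 66.
  m_11 = 1*66 - 33 = 33, d_11 = (1102 - 33^2)/1 = 13/1 = 13: (m_11, d_11) = (m_1, d_1) = (33, 13), so from here the quotients repeat a_1, ..., a_10; the period length is 10.
Hence the expansion of sqrt(1102) is a_0 = 33 followed by the repeating block 5, 10, 1, 6, 2, 6, 1, 10, 5, 66 (period 10).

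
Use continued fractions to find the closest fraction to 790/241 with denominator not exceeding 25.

59/18

Expand x = 790/241 as a continued fraction with the Euclidean algorithm:
  790 = 3*241 + 67, so a_0 = 3.
  241 = 3*67 + 40, so a_1 = 3.
  67 = 1*40 + 27, so a_2 = 1.
  40 = 1*27 + 13, so a_3 = 1.
  27 = 2*13 + 1, so a_4 = 2.
  13 = 13*1 + 0, so a_5 = 13.
so x = [3; 3, 1, 1, 2, 13].
Convergents (p_i = a_i*p_{i-1} + p_{i-2}, q_i = a_i*q_{i-1} + q_{i-2} with p_{-2}=0, p_{-1}=1, q_{-2}=1, q_{-1}=0), until the denominator exceeds 25:
  i=0: a_0=3, p_0 = 3*1 + 0 = 3, q_0 = 3*0 + 1 = 1.
  i=1: a_1=3, p_1 = 3*3 + 1 = 10, q_1 = 3*1 + 0 = 3.
  i=2: a_2=1, p_2 = 1*10 + 3 = 13, q_2 = 1*3 + 1 = 4.
  i=3: a_3=1, p_3 = 1*13 + 10 = 23, q_3 = 1*4 + 3 = 7.
  i=4: a_4=2, p_4 = 2*23 + 13 = 59, q_4 = 2*7 + 4 = 18.
  i=5: a_5=13, p_5 = 13*59 + 23 = 790, q_5 = 13*18 + 7 = 241.
q_5 = 241 > 25, so the last convergent with denominator <= 25 is p_4/q_4 = 59/18.
The closest fraction with denominator <= 25 is either p_4/q_4 or the intermediate fraction (k*p_4 + p_3)/(k*q_4 + q_3) with the largest k >= 1 whose denominator stays <= 25; these approach x as k grows, and every other convergent or intermediate fraction in range is farther away.
Largest k: floor((25 - q_3)/q_4) = floor((25 - 7)/18) = 1.
That gives (1*59 + 23)/(1*18 + 7) = 82/25.
Compare the errors: |x - 59/18| = |790*18 - 59*241|/(241*18) = 1/4338, and |x - 82/25| = |790*25 - 82*241|/(241*25) = 12/6025.
Cross-multiplying, 1*6025 = 6025 < 52056 = 12*4338, so 1/4338 is smaller: the convergent 59/18 is closer to x than 82/25.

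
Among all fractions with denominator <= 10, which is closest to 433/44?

Expand x = 433/44 as a continued fraction with the Euclidean algorithm:
  433 = 9*44 + 37, so a_0 = 9.
  44 = 1*37 + 7, so a_1 = 1.
  37 = 5*7 + 2, so a_2 = 5.
  7 = 3*2 + 1, so a_3 = 3.
  2 = 2*1 + 0, so a_4 = 2.
so x = [9; 1, 5, 3, 2].
Convergents (p_i = a_i*p_{i-1} + p_{i-2}, q_i = a_i*q_{i-1} + q_{i-2} with p_{-2}=0, p_{-1}=1, q_{-2}=1, q_{-1}=0), until the denominator exceeds 10:
  i=0: a_0=9, p_0 = 9*1 + 0 = 9, q_0 = 9*0 + 1 = 1.
  i=1: a_1=1, p_1 = 1*9 + 1 = 10, q_1 = 1*1 + 0 = 1.
  i=2: a_2=5, p_2 = 5*10 + 9 = 59, q_2 = 5*1 + 1 = 6.
  i=3: a_3=3, p_3 = 3*59 + 10 = 187, q_3 = 3*6 + 1 = 19.
q_3 = 19 > 10, so the last convergent with denominator <= 10 is p_2/q_2 = 59/6.
The closest fraction with denominator <= 10 is either p_2/q_2 or the intermediate fraction (k*p_2 + p_1)/(k*q_2 + q_1) with the largest k >= 1 whose denominator stays <= 10; these approach x as k grows, and every other convergent or intermediate fraction in range is farther away.
Largest k: floor((10 - q_1)/q_2) = floor((10 - 1)/6) = 1.
That gives (1*59 + 10)/(1*6 + 1) = 69/7.
Compare the errors: |x - 59/6| = |433*6 - 59*44|/(44*6) = 2/264, and |x - 69/7| = |433*7 - 69*44|/(44*7) = 5/308.
Cross-multiplying, 2*308 = 616 < 1320 = 5*264, so 2/264 is smaller: the convergent 59/6 is closer to x than 69/7.

59/6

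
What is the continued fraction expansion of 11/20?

[0; 1, 1, 4, 2]

Run the Euclidean algorithm on 11 and 20; the successive quotients are the partial quotients a_0, a_1, ... (each step inverts the fractional part left over by the previous one):
  11 = 0*20 + 11, so a_0 = 0.
  20 = 1*11 + 9, so a_1 = 1.
  11 = 1*9 + 2, so a_2 = 1.
  9 = 4*2 + 1, so a_3 = 4.
  2 = 2*1 + 0, so a_4 = 2.
The remainder reaches 0 after 5 divisions, so the expansion has 5 partial quotients, read off in order.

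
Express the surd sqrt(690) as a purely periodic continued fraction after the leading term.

[26; (3, 1, 2, 1, 3, 52)]

Write x_i = (sqrt(690) + m_i)/d_i with (m_0, d_0) = (0, 1). a_0 = floor(sqrt(690)) = 26, since 26^2 = 676 <= 690 < 729 = 27^2.
Iterate m_{i+1} = d_i*a_i - m_i, d_{i+1} = (690 - m_{i+1}^2)/d_i, a_{i+1} = floor((a_0 + m_{i+1})/d_{i+1}):
  m_1 = 1*26 - 0 = 26, d_1 = (690 - 26^2)/1 = 14/1 = 14, a_1 = floor((26 + 26)/14) = 3.
  m_2 = 14*3 - 26 = 16, d_2 = (690 - 16^2)/14 = 434/14 = 31, a_2 = floor((26 + 16)/31) = 1.
  m_3 = 31*1 - 16 = 15, d_3 = (690 - 15^2)/31 = 465/31 = 15, a_3 = floor((26 + 15)/15) = 2.
  m_4 = 15*2 - 15 = 15, d_4 = (690 - 15^2)/15 = 465/15 = 31, a_4 = floor((26 + 15)/31) = 1.
  m_5 = 31*1 - 15 = 16, d_5 = (690 - 16^2)/31 = 434/31 = 14, a_5 = floor((26 + 16)/14) = 3.
  m_6 = 14*3 - 16 = 26, d_6 = (690 - 26^2)/14 = 14/14 = 1, a_6 = floor((26 + 26)/1) = 52.
  m_7 = 1*52 - 26 = 26, d_7 = (690 - 26^2)/1 = 14/1 = 14: (m_7, d_7) = (m_1, d_1) = (26, 14), so from here the quotients repeat a_1, ..., a_6; the period length is 6.
Hence the expansion of sqrt(690) is a_0 = 26 followed by the repeating block 3, 1, 2, 1, 3, 52 (period 6).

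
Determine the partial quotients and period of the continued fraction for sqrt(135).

Write x_i = (sqrt(135) + m_i)/d_i with (m_0, d_0) = (0, 1). a_0 = floor(sqrt(135)) = 11, since 11^2 = 121 <= 135 < 144 = 12^2.
Iterate m_{i+1} = d_i*a_i - m_i, d_{i+1} = (135 - m_{i+1}^2)/d_i, a_{i+1} = floor((a_0 + m_{i+1})/d_{i+1}):
  m_1 = 1*11 - 0 = 11, d_1 = (135 - 11^2)/1 = 14/1 = 14, a_1 = floor((11 + 11)/14) = 1.
  m_2 = 14*1 - 11 = 3, d_2 = (135 - 3^2)/14 = 126/14 = 9, a_2 = floor((11 + 3)/9) = 1.
  m_3 = 9*1 - 3 = 6, d_3 = (135 - 6^2)/9 = 99/9 = 11, a_3 = floor((11 + 6)/11) = 1.
  m_4 = 11*1 - 6 = 5, d_4 = (135 - 5^2)/11 = 110/11 = 10, a_4 = floor((11 + 5)/10) = 1.
  m_5 = 10*1 - 5 = 5, d_5 = (135 - 5^2)/10 = 110/10 = 11, a_5 = floor((11 + 5)/11) = 1.
  m_6 = 11*1 - 5 = 6, d_6 = (135 - 6^2)/11 = 99/11 = 9, a_6 = floor((11 + 6)/9) = 1.
  m_7 = 9*1 - 6 = 3, d_7 = (135 - 3^2)/9 = 126/9 = 14, a_7 = floor((11 + 3)/14) = 1.
  m_8 = 14*1 - 3 = 11, d_8 = (135 - 11^2)/14 = 14/14 = 1, a_8 = floor((11 + 11)/1) = 22.
  m_9 = 1*22 - 11 = 11, d_9 = (135 - 11^2)/1 = 14/1 = 14: (m_9, d_9) = (m_1, d_1) = (11, 14), so from here the quotients repeat a_1, ..., a_8; the period length is 8.
Hence the expansion of sqrt(135) is a_0 = 11 followed by the repeating block 1, 1, 1, 1, 1, 1, 1, 22 (period 8).

[11; (1, 1, 1, 1, 1, 1, 1, 22)]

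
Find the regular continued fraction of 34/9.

Run the Euclidean algorithm on 34 and 9; the successive quotients are the partial quotients a_0, a_1, ... (each step inverts the fractional part left over by the previous one):
  34 = 3*9 + 7, so a_0 = 3.
  9 = 1*7 + 2, so a_1 = 1.
  7 = 3*2 + 1, so a_2 = 3.
  2 = 2*1 + 0, so a_3 = 2.
The remainder reaches 0 after 4 divisions, so the expansion has 4 partial quotients, read off in order.

[3; 1, 3, 2]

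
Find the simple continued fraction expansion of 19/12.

Run the Euclidean algorithm on 19 and 12; the successive quotients are the partial quotients a_0, a_1, ... (each step inverts the fractional part left over by the previous one):
  19 = 1*12 + 7, so a_0 = 1.
  12 = 1*7 + 5, so a_1 = 1.
  7 = 1*5 + 2, so a_2 = 1.
  5 = 2*2 + 1, so a_3 = 2.
  2 = 2*1 + 0, so a_4 = 2.
The remainder reaches 0 after 5 divisions, so the expansion has 5 partial quotients, read off in order.

[1; 1, 1, 2, 2]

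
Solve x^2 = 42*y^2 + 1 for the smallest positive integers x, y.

First expand sqrt(42) as a continued fraction. With x_i = (sqrt(42) + m_i)/d_i and (m_0, d_0) = (0, 1): a_0 = floor(sqrt(42)) = 6, since 6^2 = 36 <= 42 < 49 = 7^2.
Iterate m_{i+1} = d_i*a_i - m_i, d_{i+1} = (42 - m_{i+1}^2)/d_i, a_{i+1} = floor((a_0 + m_{i+1})/d_{i+1}):
  m_1 = 1*6 - 0 = 6, d_1 = (42 - 6^2)/1 = 6/1 = 6, a_1 = floor((6 + 6)/6) = 2.
  m_2 = 6*2 - 6 = 6, d_2 = (42 - 6^2)/6 = 6/6 = 1, a_2 = floor((6 + 6)/1) = 12.
  m_3 = 1*12 - 6 = 6, d_3 = (42 - 6^2)/1 = 6/1 = 6: (m_3, d_3) = (m_1, d_1) = (6, 6), so from here the quotients repeat a_1, a_2; the period length is 2.
So sqrt(42) = [6; (2, 12)] with period length k = 2.
k is even, so the fundamental solution of x^2 - 42y^2 = 1 is (p_{k-1}, q_{k-1}) = (p_1, q_1); compute convergents through index 1.
Convergents (p_i = a_i*p_{i-1} + p_{i-2}, q_i = a_i*q_{i-1} + q_{i-2} with p_{-2}=0, p_{-1}=1, q_{-2}=1, q_{-1}=0):
  i=0: a_0=6, p_0 = 6*1 + 0 = 6, q_0 = 6*0 + 1 = 1.
  i=1: a_1=2, p_1 = 2*6 + 1 = 13, q_1 = 2*1 + 0 = 2.
Check: 13^2 - 42*2^2 = 169 - 168 = 1, so (x, y) = (13, 2) solves the equation, and by the theorem it is the least positive solution.

(x, y) = (13, 2)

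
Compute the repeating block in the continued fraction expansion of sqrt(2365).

[48; (1, 1, 1, 2, 2, 8, 2, 2, 1, 1, 1, 96)]

Write x_i = (sqrt(2365) + m_i)/d_i with (m_0, d_0) = (0, 1). a_0 = floor(sqrt(2365)) = 48, since 48^2 = 2304 <= 2365 < 2401 = 49^2.
Iterate m_{i+1} = d_i*a_i - m_i, d_{i+1} = (2365 - m_{i+1}^2)/d_i, a_{i+1} = floor((a_0 + m_{i+1})/d_{i+1}):
  m_1 = 1*48 - 0 = 48, d_1 = (2365 - 48^2)/1 = 61/1 = 61, a_1 = floor((48 + 48)/61) = 1.
  m_2 = 61*1 - 48 = 13, d_2 = (2365 - 13^2)/61 = 2196/61 = 36, a_2 = floor((48 + 13)/36) = 1.
  m_3 = 36*1 - 13 = 23, d_3 = (2365 - 23^2)/36 = 1836/36 = 51, a_3 = floor((48 + 23)/51) = 1.
  m_4 = 51*1 - 23 = 28, d_4 = (2365 - 28^2)/51 = 1581/51 = 31, a_4 = floor((48 + 28)/31) = 2.
  m_5 = 31*2 - 28 = 34, d_5 = (2365 - 34^2)/31 = 1209/31 = 39, a_5 = floor((48 + 34)/39) = 2.
  m_6 = 39*2 - 34 = 44, d_6 = (2365 - 44^2)/39 = 429/39 = 11, a_6 = floor((48 + 44)/11) = 8.
  m_7 = 11*8 - 44 = 44, d_7 = (2365 - 44^2)/11 = 429/11 = 39, a_7 = floor((48 + 44)/39) = 2.
  m_8 = 39*2 - 44 = 34, d_8 = (2365 - 34^2)/39 = 1209/39 = 31, a_8 = floor((48 + 34)/31) = 2.
  m_9 = 31*2 - 34 = 28, d_9 = (2365 - 28^2)/31 = 1581/31 = 51, a_9 = floor((48 + 28)/51) = 1.
  m_10 = 51*1 - 28 = 23, d_10 = (2365 - 23^2)/51 = 1836/51 = 36, a_10 = floor((48 + 23)/36) = 1.
  m_11 = 36*1 - 23 = 13, d_11 = (2365 - 13^2)/36 = 2196/36 = 61, a_11 = floor((48 + 13)/61) = 1.
  m_12 = 61*1 - 13 = 48, d_12 = (2365 - 48^2)/61 = 61/61 = 1, a_12 = floor((48 + 48)/1) = 96.
  m_13 = 1*96 - 48 = 48, d_13 = (2365 - 48^2)/1 = 61/1 = 61: (m_13, d_13) = (m_1, d_1) = (48, 61), so from here the quotients repeat a_1, ..., a_12; the period length is 12.
Hence the expansion of sqrt(2365) is a_0 = 48 followed by the repeating block 1, 1, 1, 2, 2, 8, 2, 2, 1, 1, 1, 96 (period 12).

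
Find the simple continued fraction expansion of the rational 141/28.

[5; 28]

Run the Euclidean algorithm on 141 and 28; the successive quotients are the partial quotients a_0, a_1, ... (each step inverts the fractional part left over by the previous one):
  141 = 5*28 + 1, so a_0 = 5.
  28 = 28*1 + 0, so a_1 = 28.
The remainder reaches 0 after 2 divisions, so the expansion has 2 partial quotients, read off in order.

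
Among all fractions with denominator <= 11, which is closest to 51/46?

10/9

Expand x = 51/46 as a continued fraction with the Euclidean algorithm:
  51 = 1*46 + 5, so a_0 = 1.
  46 = 9*5 + 1, so a_1 = 9.
  5 = 5*1 + 0, so a_2 = 5.
so x = [1; 9, 5].
Convergents (p_i = a_i*p_{i-1} + p_{i-2}, q_i = a_i*q_{i-1} + q_{i-2} with p_{-2}=0, p_{-1}=1, q_{-2}=1, q_{-1}=0), until the denominator exceeds 11:
  i=0: a_0=1, p_0 = 1*1 + 0 = 1, q_0 = 1*0 + 1 = 1.
  i=1: a_1=9, p_1 = 9*1 + 1 = 10, q_1 = 9*1 + 0 = 9.
  i=2: a_2=5, p_2 = 5*10 + 1 = 51, q_2 = 5*9 + 1 = 46.
q_2 = 46 > 11, so the last convergent with denominator <= 11 is p_1/q_1 = 10/9.
The closest fraction with denominator <= 11 is either p_1/q_1 or the intermediate fraction (k*p_1 + p_0)/(k*q_1 + q_0) with the largest k >= 1 whose denominator stays <= 11; these approach x as k grows, and every other convergent or intermediate fraction in range is farther away.
Largest k: floor((11 - q_0)/q_1) = floor((11 - 1)/9) = 1.
That gives (1*10 + 1)/(1*9 + 1) = 11/10.
Compare the errors: |x - 10/9| = |51*9 - 10*46|/(46*9) = 1/414, and |x - 11/10| = |51*10 - 11*46|/(46*10) = 4/460.
Cross-multiplying, 1*460 = 460 < 1656 = 4*414, so 1/414 is smaller: the convergent 10/9 is closer to x than 11/10.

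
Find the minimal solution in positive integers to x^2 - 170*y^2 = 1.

First expand sqrt(170) as a continued fraction. With x_i = (sqrt(170) + m_i)/d_i and (m_0, d_0) = (0, 1): a_0 = floor(sqrt(170)) = 13, since 13^2 = 169 <= 170 < 196 = 14^2.
Iterate m_{i+1} = d_i*a_i - m_i, d_{i+1} = (170 - m_{i+1}^2)/d_i, a_{i+1} = floor((a_0 + m_{i+1})/d_{i+1}):
  m_1 = 1*13 - 0 = 13, d_1 = (170 - 13^2)/1 = 1/1 = 1, a_1 = floor((13 + 13)/1) = 26.
  m_2 = 1*26 - 13 = 13, d_2 = (170 - 13^2)/1 = 1/1 = 1: (m_2, d_2) = (m_1, d_1) = (13, 1), so from here the quotient a_1 repeats; the period length is 1.
So sqrt(170) = [13; (26)] with period length k = 1.
k is odd, so (p_{k-1}, q_{k-1}) only solves x^2 - 170y^2 = -1 and the fundamental solution of x^2 - 170y^2 = 1 is (p_{2k-1}, q_{2k-1}) = (p_1, q_1); compute convergents through index 1, running through the period twice.
Convergents (p_i = a_i*p_{i-1} + p_{i-2}, q_i = a_i*q_{i-1} + q_{i-2} with p_{-2}=0, p_{-1}=1, q_{-2}=1, q_{-1}=0):
  i=0: a_0=13, p_0 = 13*1 + 0 = 13, q_0 = 13*0 + 1 = 1.
  i=1: a_1=26, p_1 = 26*13 + 1 = 339, q_1 = 26*1 + 0 = 26.
Indeed p_0^2 - 170*q_0^2 = 169 - 170 = -1, not +1.
Check: 339^2 - 170*26^2 = 114921 - 114920 = 1, so (x, y) = (339, 26) solves the equation, and by the theorem it is the least positive solution.

(x, y) = (339, 26)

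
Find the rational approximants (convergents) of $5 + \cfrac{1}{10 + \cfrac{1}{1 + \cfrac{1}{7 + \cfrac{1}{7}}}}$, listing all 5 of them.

Using the convergent recurrence p_i = a_i*p_{i-1} + p_{i-2}, q_i = a_i*q_{i-1} + q_{i-2} with p_{-2}=0, p_{-1}=1, q_{-2}=1, q_{-1}=0:
  i=0: a_0=5, p_0 = 5*1 + 0 = 5, q_0 = 5*0 + 1 = 1.
  i=1: a_1=10, p_1 = 10*5 + 1 = 51, q_1 = 10*1 + 0 = 10.
  i=2: a_2=1, p_2 = 1*51 + 5 = 56, q_2 = 1*10 + 1 = 11.
  i=3: a_3=7, p_3 = 7*56 + 51 = 443, q_3 = 7*11 + 10 = 87.
  i=4: a_4=7, p_4 = 7*443 + 56 = 3157, q_4 = 7*87 + 11 = 620.

5/1, 51/10, 56/11, 443/87, 3157/620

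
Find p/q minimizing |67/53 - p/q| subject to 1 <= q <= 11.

Expand x = 67/53 as a continued fraction with the Euclidean algorithm:
  67 = 1*53 + 14, so a_0 = 1.
  53 = 3*14 + 11, so a_1 = 3.
  14 = 1*11 + 3, so a_2 = 1.
  11 = 3*3 + 2, so a_3 = 3.
  3 = 1*2 + 1, so a_4 = 1.
  2 = 2*1 + 0, so a_5 = 2.
so x = [1; 3, 1, 3, 1, 2].
Convergents (p_i = a_i*p_{i-1} + p_{i-2}, q_i = a_i*q_{i-1} + q_{i-2} with p_{-2}=0, p_{-1}=1, q_{-2}=1, q_{-1}=0), until the denominator exceeds 11:
  i=0: a_0=1, p_0 = 1*1 + 0 = 1, q_0 = 1*0 + 1 = 1.
  i=1: a_1=3, p_1 = 3*1 + 1 = 4, q_1 = 3*1 + 0 = 3.
  i=2: a_2=1, p_2 = 1*4 + 1 = 5, q_2 = 1*3 + 1 = 4.
  i=3: a_3=3, p_3 = 3*5 + 4 = 19, q_3 = 3*4 + 3 = 15.
q_3 = 15 > 11, so the last convergent with denominator <= 11 is p_2/q_2 = 5/4.
The closest fraction with denominator <= 11 is either p_2/q_2 or the intermediate fraction (k*p_2 + p_1)/(k*q_2 + q_1) with the largest k >= 1 whose denominator stays <= 11; these approach x as k grows, and every other convergent or intermediate fraction in range is farther away.
Largest k: floor((11 - q_1)/q_2) = floor((11 - 3)/4) = 2.
That gives (2*5 + 4)/(2*4 + 3) = 14/11.
Compare the errors: |x - 5/4| = |67*4 - 5*53|/(53*4) = 3/212, and |x - 14/11| = |67*11 - 14*53|/(53*11) = 5/583.
Cross-multiplying, 5*212 = 1060 < 1749 = 3*583, so 5/583 is smaller: the intermediate fraction 14/11 is closer to x than 5/4.

14/11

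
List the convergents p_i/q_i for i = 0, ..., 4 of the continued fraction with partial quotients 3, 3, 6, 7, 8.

3/1, 10/3, 63/19, 451/136, 3671/1107

Using the convergent recurrence p_i = a_i*p_{i-1} + p_{i-2}, q_i = a_i*q_{i-1} + q_{i-2} with p_{-2}=0, p_{-1}=1, q_{-2}=1, q_{-1}=0:
  i=0: a_0=3, p_0 = 3*1 + 0 = 3, q_0 = 3*0 + 1 = 1.
  i=1: a_1=3, p_1 = 3*3 + 1 = 10, q_1 = 3*1 + 0 = 3.
  i=2: a_2=6, p_2 = 6*10 + 3 = 63, q_2 = 6*3 + 1 = 19.
  i=3: a_3=7, p_3 = 7*63 + 10 = 451, q_3 = 7*19 + 3 = 136.
  i=4: a_4=8, p_4 = 8*451 + 63 = 3671, q_4 = 8*136 + 19 = 1107.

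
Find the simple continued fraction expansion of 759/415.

Run the Euclidean algorithm on 759 and 415; the successive quotients are the partial quotients a_0, a_1, ... (each step inverts the fractional part left over by the previous one):
  759 = 1*415 + 344, so a_0 = 1.
  415 = 1*344 + 71, so a_1 = 1.
  344 = 4*71 + 60, so a_2 = 4.
  71 = 1*60 + 11, so a_3 = 1.
  60 = 5*11 + 5, so a_4 = 5.
  11 = 2*5 + 1, so a_5 = 2.
  5 = 5*1 + 0, so a_6 = 5.
The remainder reaches 0 after 7 divisions, so the expansion has 7 partial quotients, read off in order.

[1; 1, 4, 1, 5, 2, 5]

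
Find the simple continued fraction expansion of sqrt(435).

[20; (1, 5, 1, 40)]

Write x_i = (sqrt(435) + m_i)/d_i with (m_0, d_0) = (0, 1). a_0 = floor(sqrt(435)) = 20, since 20^2 = 400 <= 435 < 441 = 21^2.
Iterate m_{i+1} = d_i*a_i - m_i, d_{i+1} = (435 - m_{i+1}^2)/d_i, a_{i+1} = floor((a_0 + m_{i+1})/d_{i+1}):
  m_1 = 1*20 - 0 = 20, d_1 = (435 - 20^2)/1 = 35/1 = 35, a_1 = floor((20 + 20)/35) = 1.
  m_2 = 35*1 - 20 = 15, d_2 = (435 - 15^2)/35 = 210/35 = 6, a_2 = floor((20 + 15)/6) = 5.
  m_3 = 6*5 - 15 = 15, d_3 = (435 - 15^2)/6 = 210/6 = 35, a_3 = floor((20 + 15)/35) = 1.
  m_4 = 35*1 - 15 = 20, d_4 = (435 - 20^2)/35 = 35/35 = 1, a_4 = floor((20 + 20)/1) = 40.
  m_5 = 1*40 - 20 = 20, d_5 = (435 - 20^2)/1 = 35/1 = 35: (m_5, d_5) = (m_1, d_1) = (20, 35), so from here the quotients repeat a_1, ..., a_4; the period length is 4.
Hence the expansion of sqrt(435) is a_0 = 20 followed by the repeating block 1, 5, 1, 40 (period 4).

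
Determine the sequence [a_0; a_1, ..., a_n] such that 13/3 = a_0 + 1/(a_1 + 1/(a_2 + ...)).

[4; 3]

Run the Euclidean algorithm on 13 and 3; the successive quotients are the partial quotients a_0, a_1, ... (each step inverts the fractional part left over by the previous one):
  13 = 4*3 + 1, so a_0 = 4.
  3 = 3*1 + 0, so a_1 = 3.
The remainder reaches 0 after 2 divisions, so the expansion has 2 partial quotients, read off in order.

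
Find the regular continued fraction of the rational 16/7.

[2; 3, 2]

Run the Euclidean algorithm on 16 and 7; the successive quotients are the partial quotients a_0, a_1, ... (each step inverts the fractional part left over by the previous one):
  16 = 2*7 + 2, so a_0 = 2.
  7 = 3*2 + 1, so a_1 = 3.
  2 = 2*1 + 0, so a_2 = 2.
The remainder reaches 0 after 3 divisions, so the expansion has 3 partial quotients, read off in order.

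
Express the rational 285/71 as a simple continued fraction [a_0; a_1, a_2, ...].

Run the Euclidean algorithm on 285 and 71; the successive quotients are the partial quotients a_0, a_1, ... (each step inverts the fractional part left over by the previous one):
  285 = 4*71 + 1, so a_0 = 4.
  71 = 71*1 + 0, so a_1 = 71.
The remainder reaches 0 after 2 divisions, so the expansion has 2 partial quotients, read off in order.

[4; 71]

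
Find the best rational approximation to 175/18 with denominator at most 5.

Expand x = 175/18 as a continued fraction with the Euclidean algorithm:
  175 = 9*18 + 13, so a_0 = 9.
  18 = 1*13 + 5, so a_1 = 1.
  13 = 2*5 + 3, so a_2 = 2.
  5 = 1*3 + 2, so a_3 = 1.
  3 = 1*2 + 1, so a_4 = 1.
  2 = 2*1 + 0, so a_5 = 2.
so x = [9; 1, 2, 1, 1, 2].
Convergents (p_i = a_i*p_{i-1} + p_{i-2}, q_i = a_i*q_{i-1} + q_{i-2} with p_{-2}=0, p_{-1}=1, q_{-2}=1, q_{-1}=0), until the denominator exceeds 5:
  i=0: a_0=9, p_0 = 9*1 + 0 = 9, q_0 = 9*0 + 1 = 1.
  i=1: a_1=1, p_1 = 1*9 + 1 = 10, q_1 = 1*1 + 0 = 1.
  i=2: a_2=2, p_2 = 2*10 + 9 = 29, q_2 = 2*1 + 1 = 3.
  i=3: a_3=1, p_3 = 1*29 + 10 = 39, q_3 = 1*3 + 1 = 4.
  i=4: a_4=1, p_4 = 1*39 + 29 = 68, q_4 = 1*4 + 3 = 7.
q_4 = 7 > 5, so the last convergent with denominator <= 5 is p_3/q_3 = 39/4.
The closest fraction with denominator <= 5 is either p_3/q_3 or the intermediate fraction (k*p_3 + p_2)/(k*q_3 + q_2) with the largest k >= 1 whose denominator stays <= 5; these approach x as k grows, and every other convergent or intermediate fraction in range is farther away.
Largest k: floor((5 - q_2)/q_3) = floor((5 - 3)/4) = 0.
Since k = 0, no intermediate fraction beyond p_3/q_3 has denominator <= 5, so the convergent 39/4 is the closest (its error is |175*4 - 39*18|/(18*4) = 2/72).

39/4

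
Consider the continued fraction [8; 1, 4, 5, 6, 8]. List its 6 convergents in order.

8/1, 9/1, 44/5, 229/26, 1418/161, 11573/1314

Using the convergent recurrence p_i = a_i*p_{i-1} + p_{i-2}, q_i = a_i*q_{i-1} + q_{i-2} with p_{-2}=0, p_{-1}=1, q_{-2}=1, q_{-1}=0:
  i=0: a_0=8, p_0 = 8*1 + 0 = 8, q_0 = 8*0 + 1 = 1.
  i=1: a_1=1, p_1 = 1*8 + 1 = 9, q_1 = 1*1 + 0 = 1.
  i=2: a_2=4, p_2 = 4*9 + 8 = 44, q_2 = 4*1 + 1 = 5.
  i=3: a_3=5, p_3 = 5*44 + 9 = 229, q_3 = 5*5 + 1 = 26.
  i=4: a_4=6, p_4 = 6*229 + 44 = 1418, q_4 = 6*26 + 5 = 161.
  i=5: a_5=8, p_5 = 8*1418 + 229 = 11573, q_5 = 8*161 + 26 = 1314.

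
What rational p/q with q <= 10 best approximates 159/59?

27/10

Expand x = 159/59 as a continued fraction with the Euclidean algorithm:
  159 = 2*59 + 41, so a_0 = 2.
  59 = 1*41 + 18, so a_1 = 1.
  41 = 2*18 + 5, so a_2 = 2.
  18 = 3*5 + 3, so a_3 = 3.
  5 = 1*3 + 2, so a_4 = 1.
  3 = 1*2 + 1, so a_5 = 1.
  2 = 2*1 + 0, so a_6 = 2.
so x = [2; 1, 2, 3, 1, 1, 2].
Convergents (p_i = a_i*p_{i-1} + p_{i-2}, q_i = a_i*q_{i-1} + q_{i-2} with p_{-2}=0, p_{-1}=1, q_{-2}=1, q_{-1}=0), until the denominator exceeds 10:
  i=0: a_0=2, p_0 = 2*1 + 0 = 2, q_0 = 2*0 + 1 = 1.
  i=1: a_1=1, p_1 = 1*2 + 1 = 3, q_1 = 1*1 + 0 = 1.
  i=2: a_2=2, p_2 = 2*3 + 2 = 8, q_2 = 2*1 + 1 = 3.
  i=3: a_3=3, p_3 = 3*8 + 3 = 27, q_3 = 3*3 + 1 = 10.
  i=4: a_4=1, p_4 = 1*27 + 8 = 35, q_4 = 1*10 + 3 = 13.
q_4 = 13 > 10, so the last convergent with denominator <= 10 is p_3/q_3 = 27/10.
The closest fraction with denominator <= 10 is either p_3/q_3 or the intermediate fraction (k*p_3 + p_2)/(k*q_3 + q_2) with the largest k >= 1 whose denominator stays <= 10; these approach x as k grows, and every other convergent or intermediate fraction in range is farther away.
Largest k: floor((10 - q_2)/q_3) = floor((10 - 3)/10) = 0.
Since k = 0, no intermediate fraction beyond p_3/q_3 has denominator <= 10, so the convergent 27/10 is the closest (its error is |159*10 - 27*59|/(59*10) = 3/590).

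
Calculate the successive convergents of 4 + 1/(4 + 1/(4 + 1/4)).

4/1, 17/4, 72/17, 305/72

Using the convergent recurrence p_i = a_i*p_{i-1} + p_{i-2}, q_i = a_i*q_{i-1} + q_{i-2} with p_{-2}=0, p_{-1}=1, q_{-2}=1, q_{-1}=0:
  i=0: a_0=4, p_0 = 4*1 + 0 = 4, q_0 = 4*0 + 1 = 1.
  i=1: a_1=4, p_1 = 4*4 + 1 = 17, q_1 = 4*1 + 0 = 4.
  i=2: a_2=4, p_2 = 4*17 + 4 = 72, q_2 = 4*4 + 1 = 17.
  i=3: a_3=4, p_3 = 4*72 + 17 = 305, q_3 = 4*17 + 4 = 72.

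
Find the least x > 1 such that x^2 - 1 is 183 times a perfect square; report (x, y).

(x, y) = (487, 36)

First expand sqrt(183) as a continued fraction. With x_i = (sqrt(183) + m_i)/d_i and (m_0, d_0) = (0, 1): a_0 = floor(sqrt(183)) = 13, since 13^2 = 169 <= 183 < 196 = 14^2.
Iterate m_{i+1} = d_i*a_i - m_i, d_{i+1} = (183 - m_{i+1}^2)/d_i, a_{i+1} = floor((a_0 + m_{i+1})/d_{i+1}):
  m_1 = 1*13 - 0 = 13, d_1 = (183 - 13^2)/1 = 14/1 = 14, a_1 = floor((13 + 13)/14) = 1.
  m_2 = 14*1 - 13 = 1, d_2 = (183 - 1^2)/14 = 182/14 = 13, a_2 = floor((13 + 1)/13) = 1.
  m_3 = 13*1 - 1 = 12, d_3 = (183 - 12^2)/13 = 39/13 = 3, a_3 = floor((13 + 12)/3) = 8.
  m_4 = 3*8 - 12 = 12, d_4 = (183 - 12^2)/3 = 39/3 = 13, a_4 = floor((13 + 12)/13) = 1.
  m_5 = 13*1 - 12 = 1, d_5 = (183 - 1^2)/13 = 182/13 = 14, a_5 = floor((13 + 1)/14) = 1.
  m_6 = 14*1 - 1 = 13, d_6 = (183 - 13^2)/14 = 14/14 = 1, a_6 = floor((13 + 13)/1) = 26.
  m_7 = 1*26 - 13 = 13, d_7 = (183 - 13^2)/1 = 14/1 = 14: (m_7, d_7) = (m_1, d_1) = (13, 14), so from here the quotients repeat a_1, ..., a_6; the period length is 6.
So sqrt(183) = [13; (1, 1, 8, 1, 1, 26)] with period length k = 6.
k is even, so the fundamental solution of x^2 - 183y^2 = 1 is (p_{k-1}, q_{k-1}) = (p_5, q_5); compute convergents through index 5.
Convergents (p_i = a_i*p_{i-1} + p_{i-2}, q_i = a_i*q_{i-1} + q_{i-2} with p_{-2}=0, p_{-1}=1, q_{-2}=1, q_{-1}=0):
  i=0: a_0=13, p_0 = 13*1 + 0 = 13, q_0 = 13*0 + 1 = 1.
  i=1: a_1=1, p_1 = 1*13 + 1 = 14, q_1 = 1*1 + 0 = 1.
  i=2: a_2=1, p_2 = 1*14 + 13 = 27, q_2 = 1*1 + 1 = 2.
  i=3: a_3=8, p_3 = 8*27 + 14 = 230, q_3 = 8*2 + 1 = 17.
  i=4: a_4=1, p_4 = 1*230 + 27 = 257, q_4 = 1*17 + 2 = 19.
  i=5: a_5=1, p_5 = 1*257 + 230 = 487, q_5 = 1*19 + 17 = 36.
Check: 487^2 - 183*36^2 = 237169 - 237168 = 1, so (x, y) = (487, 36) solves the equation, and by the theorem it is the least positive solution.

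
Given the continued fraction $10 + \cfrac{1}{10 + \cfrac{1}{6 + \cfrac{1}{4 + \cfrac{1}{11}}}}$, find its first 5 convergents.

Using the convergent recurrence p_i = a_i*p_{i-1} + p_{i-2}, q_i = a_i*q_{i-1} + q_{i-2} with p_{-2}=0, p_{-1}=1, q_{-2}=1, q_{-1}=0:
  i=0: a_0=10, p_0 = 10*1 + 0 = 10, q_0 = 10*0 + 1 = 1.
  i=1: a_1=10, p_1 = 10*10 + 1 = 101, q_1 = 10*1 + 0 = 10.
  i=2: a_2=6, p_2 = 6*101 + 10 = 616, q_2 = 6*10 + 1 = 61.
  i=3: a_3=4, p_3 = 4*616 + 101 = 2565, q_3 = 4*61 + 10 = 254.
  i=4: a_4=11, p_4 = 11*2565 + 616 = 28831, q_4 = 11*254 + 61 = 2855.

10/1, 101/10, 616/61, 2565/254, 28831/2855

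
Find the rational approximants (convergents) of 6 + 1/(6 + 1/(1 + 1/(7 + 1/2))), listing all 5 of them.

Using the convergent recurrence p_i = a_i*p_{i-1} + p_{i-2}, q_i = a_i*q_{i-1} + q_{i-2} with p_{-2}=0, p_{-1}=1, q_{-2}=1, q_{-1}=0:
  i=0: a_0=6, p_0 = 6*1 + 0 = 6, q_0 = 6*0 + 1 = 1.
  i=1: a_1=6, p_1 = 6*6 + 1 = 37, q_1 = 6*1 + 0 = 6.
  i=2: a_2=1, p_2 = 1*37 + 6 = 43, q_2 = 1*6 + 1 = 7.
  i=3: a_3=7, p_3 = 7*43 + 37 = 338, q_3 = 7*7 + 6 = 55.
  i=4: a_4=2, p_4 = 2*338 + 43 = 719, q_4 = 2*55 + 7 = 117.

6/1, 37/6, 43/7, 338/55, 719/117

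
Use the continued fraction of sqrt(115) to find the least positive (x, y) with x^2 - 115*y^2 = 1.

(x, y) = (1126, 105)

First expand sqrt(115) as a continued fraction. With x_i = (sqrt(115) + m_i)/d_i and (m_0, d_0) = (0, 1): a_0 = floor(sqrt(115)) = 10, since 10^2 = 100 <= 115 < 121 = 11^2.
Iterate m_{i+1} = d_i*a_i - m_i, d_{i+1} = (115 - m_{i+1}^2)/d_i, a_{i+1} = floor((a_0 + m_{i+1})/d_{i+1}):
  m_1 = 1*10 - 0 = 10, d_1 = (115 - 10^2)/1 = 15/1 = 15, a_1 = floor((10 + 10)/15) = 1.
  m_2 = 15*1 - 10 = 5, d_2 = (115 - 5^2)/15 = 90/15 = 6, a_2 = floor((10 + 5)/6) = 2.
  m_3 = 6*2 - 5 = 7, d_3 = (115 - 7^2)/6 = 66/6 = 11, a_3 = floor((10 + 7)/11) = 1.
  m_4 = 11*1 - 7 = 4, d_4 = (115 - 4^2)/11 = 99/11 = 9, a_4 = floor((10 + 4)/9) = 1.
  m_5 = 9*1 - 4 = 5, d_5 = (115 - 5^2)/9 = 90/9 = 10, a_5 = floor((10 + 5)/10) = 1.
  m_6 = 10*1 - 5 = 5, d_6 = (115 - 5^2)/10 = 90/10 = 9, a_6 = floor((10 + 5)/9) = 1.
  m_7 = 9*1 - 5 = 4, d_7 = (115 - 4^2)/9 = 99/9 = 11, a_7 = floor((10 + 4)/11) = 1.
  m_8 = 11*1 - 4 = 7, d_8 = (115 - 7^2)/11 = 66/11 = 6, a_8 = floor((10 + 7)/6) = 2.
  m_9 = 6*2 - 7 = 5, d_9 = (115 - 5^2)/6 = 90/6 = 15, a_9 = floor((10 + 5)/15) = 1.
  m_10 = 15*1 - 5 = 10, d_10 = (115 - 10^2)/15 = 15/15 = 1, a_10 = floor((10 + 10)/1) = 20.
  m_11 = 1*20 - 10 = 10, d_11 = (115 - 10^2)/1 = 15/1 = 15: (m_11, d_11) = (m_1, d_1) = (10, 15), so from here the quotients repeat a_1, ..., a_10; the period length is 10.
So sqrt(115) = [10; (1, 2, 1, 1, 1, 1, 1, 2, 1, 20)] with period length k = 10.
k is even, so the fundamental solution of x^2 - 115y^2 = 1 is (p_{k-1}, q_{k-1}) = (p_9, q_9); compute convergents through index 9.
Convergents (p_i = a_i*p_{i-1} + p_{i-2}, q_i = a_i*q_{i-1} + q_{i-2} with p_{-2}=0, p_{-1}=1, q_{-2}=1, q_{-1}=0):
  i=0: a_0=10, p_0 = 10*1 + 0 = 10, q_0 = 10*0 + 1 = 1.
  i=1: a_1=1, p_1 = 1*10 + 1 = 11, q_1 = 1*1 + 0 = 1.
  i=2: a_2=2, p_2 = 2*11 + 10 = 32, q_2 = 2*1 + 1 = 3.
  i=3: a_3=1, p_3 = 1*32 + 11 = 43, q_3 = 1*3 + 1 = 4.
  i=4: a_4=1, p_4 = 1*43 + 32 = 75, q_4 = 1*4 + 3 = 7.
  i=5: a_5=1, p_5 = 1*75 + 43 = 118, q_5 = 1*7 + 4 = 11.
  i=6: a_6=1, p_6 = 1*118 + 75 = 193, q_6 = 1*11 + 7 = 18.
  i=7: a_7=1, p_7 = 1*193 + 118 = 311, q_7 = 1*18 + 11 = 29.
  i=8: a_8=2, p_8 = 2*311 + 193 = 815, q_8 = 2*29 + 18 = 76.
  i=9: a_9=1, p_9 = 1*815 + 311 = 1126, q_9 = 1*76 + 29 = 105.
Check: 1126^2 - 115*105^2 = 1267876 - 1267875 = 1, so (x, y) = (1126, 105) solves the equation, and by the theorem it is the least positive solution.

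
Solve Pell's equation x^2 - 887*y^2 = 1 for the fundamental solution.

First expand sqrt(887) as a continued fraction. With x_i = (sqrt(887) + m_i)/d_i and (m_0, d_0) = (0, 1): a_0 = floor(sqrt(887)) = 29, since 29^2 = 841 <= 887 < 900 = 30^2.
Iterate m_{i+1} = d_i*a_i - m_i, d_{i+1} = (887 - m_{i+1}^2)/d_i, a_{i+1} = floor((a_0 + m_{i+1})/d_{i+1}):
  m_1 = 1*29 - 0 = 29, d_1 = (887 - 29^2)/1 = 46/1 = 46, a_1 = floor((29 + 29)/46) = 1.
  m_2 = 46*1 - 29 = 17, d_2 = (887 - 17^2)/46 = 598/46 = 13, a_2 = floor((29 + 17)/13) = 3.
  m_3 = 13*3 - 17 = 22, d_3 = (887 - 22^2)/13 = 403/13 = 31, a_3 = floor((29 + 22)/31) = 1.
  m_4 = 31*1 - 22 = 9, d_4 = (887 - 9^2)/31 = 806/31 = 26, a_4 = floor((29 + 9)/26) = 1.
  m_5 = 26*1 - 9 = 17, d_5 = (887 - 17^2)/26 = 598/26 = 23, a_5 = floor((29 + 17)/23) = 2.
  m_6 = 23*2 - 17 = 29, d_6 = (887 - 29^2)/23 = 46/23 = 2, a_6 = floor((29 + 29)/2) = 29.
  m_7 = 2*29 - 29 = 29, d_7 = (887 - 29^2)/2 = 46/2 = 23, a_7 = floor((29 + 29)/23) = 2.
  m_8 = 23*2 - 29 = 17, d_8 = (887 - 17^2)/23 = 598/23 = 26, a_8 = floor((29 + 17)/26) = 1.
  m_9 = 26*1 - 17 = 9, d_9 = (887 - 9^2)/26 = 806/26 = 31, a_9 = floor((29 + 9)/31) = 1.
  m_10 = 31*1 - 9 = 22, d_10 = (887 - 22^2)/31 = 403/31 = 13, a_10 = floor((29 + 22)/13) = 3.
  m_11 = 13*3 - 22 = 17, d_11 = (887 - 17^2)/13 = 598/13 = 46, a_11 = floor((29 + 17)/46) = 1.
  m_12 = 46*1 - 17 = 29, d_12 = (887 - 29^2)/46 = 46/46 = 1, a_12 = floor((29 + 29)/1) = 58.
  m_13 = 1*58 - 29 = 29, d_13 = (887 - 29^2)/1 = 46/1 = 46: (m_13, d_13) = (m_1, d_1) = (29, 46), so from here the quotients repeat a_1, ..., a_12; the period length is 12.
So sqrt(887) = [29; (1, 3, 1, 1, 2, 29, 2, 1, 1, 3, 1, 58)] with period length k = 12.
k is even, so the fundamental solution of x^2 - 887y^2 = 1 is (p_{k-1}, q_{k-1}) = (p_11, q_11); compute convergents through index 11.
Convergents (p_i = a_i*p_{i-1} + p_{i-2}, q_i = a_i*q_{i-1} + q_{i-2} with p_{-2}=0, p_{-1}=1, q_{-2}=1, q_{-1}=0):
  i=0: a_0=29, p_0 = 29*1 + 0 = 29, q_0 = 29*0 + 1 = 1.
  i=1: a_1=1, p_1 = 1*29 + 1 = 30, q_1 = 1*1 + 0 = 1.
  i=2: a_2=3, p_2 = 3*30 + 29 = 119, q_2 = 3*1 + 1 = 4.
  i=3: a_3=1, p_3 = 1*119 + 30 = 149, q_3 = 1*4 + 1 = 5.
  i=4: a_4=1, p_4 = 1*149 + 119 = 268, q_4 = 1*5 + 4 = 9.
  i=5: a_5=2, p_5 = 2*268 + 149 = 685, q_5 = 2*9 + 5 = 23.
  i=6: a_6=29, p_6 = 29*685 + 268 = 20133, q_6 = 29*23 + 9 = 676.
  i=7: a_7=2, p_7 = 2*20133 + 685 = 40951, q_7 = 2*676 + 23 = 1375.
  i=8: a_8=1, p_8 = 1*40951 + 20133 = 61084, q_8 = 1*1375 + 676 = 2051.
  i=9: a_9=1, p_9 = 1*61084 + 40951 = 102035, q_9 = 1*2051 + 1375 = 3426.
  i=10: a_10=3, p_10 = 3*102035 + 61084 = 367189, q_10 = 3*3426 + 2051 = 12329.
  i=11: a_11=1, p_11 = 1*367189 + 102035 = 469224, q_11 = 1*12329 + 3426 = 15755.
Check: 469224^2 - 887*15755^2 = 220171162176 - 220171162175 = 1, so (x, y) = (469224, 15755) solves the equation, and by the theorem it is the least positive solution.

(x, y) = (469224, 15755)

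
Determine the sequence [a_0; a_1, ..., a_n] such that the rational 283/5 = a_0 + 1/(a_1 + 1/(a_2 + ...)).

Run the Euclidean algorithm on 283 and 5; the successive quotients are the partial quotients a_0, a_1, ... (each step inverts the fractional part left over by the previous one):
  283 = 56*5 + 3, so a_0 = 56.
  5 = 1*3 + 2, so a_1 = 1.
  3 = 1*2 + 1, so a_2 = 1.
  2 = 2*1 + 0, so a_3 = 2.
The remainder reaches 0 after 4 divisions, so the expansion has 4 partial quotients, read off in order.

[56; 1, 1, 2]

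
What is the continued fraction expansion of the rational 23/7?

[3; 3, 2]

Run the Euclidean algorithm on 23 and 7; the successive quotients are the partial quotients a_0, a_1, ... (each step inverts the fractional part left over by the previous one):
  23 = 3*7 + 2, so a_0 = 3.
  7 = 3*2 + 1, so a_1 = 3.
  2 = 2*1 + 0, so a_2 = 2.
The remainder reaches 0 after 3 divisions, so the expansion has 3 partial quotients, read off in order.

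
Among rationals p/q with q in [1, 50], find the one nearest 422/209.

101/50

Expand x = 422/209 as a continued fraction with the Euclidean algorithm:
  422 = 2*209 + 4, so a_0 = 2.
  209 = 52*4 + 1, so a_1 = 52.
  4 = 4*1 + 0, so a_2 = 4.
so x = [2; 52, 4].
Convergents (p_i = a_i*p_{i-1} + p_{i-2}, q_i = a_i*q_{i-1} + q_{i-2} with p_{-2}=0, p_{-1}=1, q_{-2}=1, q_{-1}=0), until the denominator exceeds 50:
  i=0: a_0=2, p_0 = 2*1 + 0 = 2, q_0 = 2*0 + 1 = 1.
  i=1: a_1=52, p_1 = 52*2 + 1 = 105, q_1 = 52*1 + 0 = 52.
q_1 = 52 > 50, so the last convergent with denominator <= 50 is p_0/q_0 = 2/1.
The closest fraction with denominator <= 50 is either p_0/q_0 or the intermediate fraction (k*p_0 + p_{-1})/(k*q_0 + q_{-1}) with the largest k >= 1 whose denominator stays <= 50; these approach x as k grows, and every other convergent or intermediate fraction in range is farther away.
Largest k: floor((50 - q_{-1})/q_0) = floor((50 - 0)/1) = 50 (using the seeds p_{-1} = 1, q_{-1} = 0).
That gives (50*2 + 1)/(50*1 + 0) = 101/50.
Compare the errors: |x - 2/1| = |422*1 - 2*209|/(209*1) = 4/209, and |x - 101/50| = |422*50 - 101*209|/(209*50) = 9/10450.
Cross-multiplying, 9*209 = 1881 < 41800 = 4*10450, so 9/10450 is smaller: the intermediate fraction 101/50 is closer to x than 2/1.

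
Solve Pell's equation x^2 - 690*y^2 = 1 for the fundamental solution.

First expand sqrt(690) as a continued fraction. With x_i = (sqrt(690) + m_i)/d_i and (m_0, d_0) = (0, 1): a_0 = floor(sqrt(690)) = 26, since 26^2 = 676 <= 690 < 729 = 27^2.
Iterate m_{i+1} = d_i*a_i - m_i, d_{i+1} = (690 - m_{i+1}^2)/d_i, a_{i+1} = floor((a_0 + m_{i+1})/d_{i+1}):
  m_1 = 1*26 - 0 = 26, d_1 = (690 - 26^2)/1 = 14/1 = 14, a_1 = floor((26 + 26)/14) = 3.
  m_2 = 14*3 - 26 = 16, d_2 = (690 - 16^2)/14 = 434/14 = 31, a_2 = floor((26 + 16)/31) = 1.
  m_3 = 31*1 - 16 = 15, d_3 = (690 - 15^2)/31 = 465/31 = 15, a_3 = floor((26 + 15)/15) = 2.
  m_4 = 15*2 - 15 = 15, d_4 = (690 - 15^2)/15 = 465/15 = 31, a_4 = floor((26 + 15)/31) = 1.
  m_5 = 31*1 - 15 = 16, d_5 = (690 - 16^2)/31 = 434/31 = 14, a_5 = floor((26 + 16)/14) = 3.
  m_6 = 14*3 - 16 = 26, d_6 = (690 - 26^2)/14 = 14/14 = 1, a_6 = floor((26 + 26)/1) = 52.
  m_7 = 1*52 - 26 = 26, d_7 = (690 - 26^2)/1 = 14/1 = 14: (m_7, d_7) = (m_1, d_1) = (26, 14), so from here the quotients repeat a_1, ..., a_6; the period length is 6.
So sqrt(690) = [26; (3, 1, 2, 1, 3, 52)] with period length k = 6.
k is even, so the fundamental solution of x^2 - 690y^2 = 1 is (p_{k-1}, q_{k-1}) = (p_5, q_5); compute convergents through index 5.
Convergents (p_i = a_i*p_{i-1} + p_{i-2}, q_i = a_i*q_{i-1} + q_{i-2} with p_{-2}=0, p_{-1}=1, q_{-2}=1, q_{-1}=0):
  i=0: a_0=26, p_0 = 26*1 + 0 = 26, q_0 = 26*0 + 1 = 1.
  i=1: a_1=3, p_1 = 3*26 + 1 = 79, q_1 = 3*1 + 0 = 3.
  i=2: a_2=1, p_2 = 1*79 + 26 = 105, q_2 = 1*3 + 1 = 4.
  i=3: a_3=2, p_3 = 2*105 + 79 = 289, q_3 = 2*4 + 3 = 11.
  i=4: a_4=1, p_4 = 1*289 + 105 = 394, q_4 = 1*11 + 4 = 15.
  i=5: a_5=3, p_5 = 3*394 + 289 = 1471, q_5 = 3*15 + 11 = 56.
Check: 1471^2 - 690*56^2 = 2163841 - 2163840 = 1, so (x, y) = (1471, 56) solves the equation, and by the theorem it is the least positive solution.

(x, y) = (1471, 56)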